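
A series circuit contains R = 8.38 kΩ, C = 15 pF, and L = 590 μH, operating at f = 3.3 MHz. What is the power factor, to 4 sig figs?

0.6807

ω = 2πf = 2.073e+07 rad/s
X_L = ωL = 12230 Ω
X_C = 1/(ωC) = 3215 Ω
Net reactance X = X_L − X_C = 9018 Ω
Z = 8380 + j9018 Ω
|Z| = √(8380² + 9018²) = 12310 Ω
∠Z = arctan(9018/8380) = 47.10°
cos φ = cos(47.10°) = 0.6807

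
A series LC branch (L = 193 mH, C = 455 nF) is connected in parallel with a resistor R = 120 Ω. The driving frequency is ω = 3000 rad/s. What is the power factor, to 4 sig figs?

0.7880

X_L = ωL = 579.0 Ω
X_C = 1/(ωC) = 732.6 Ω
Branch 1: Z₁ = R = 120.0 Ω
Branch 2 (series LC): Z₂ = j(X_L − X_C) = −j153.6 Ω
Parallel: Z = Z₁Z₂/(Z₁+Z₂), |Z| = 94.56 Ω, ∠Z = -38.00°
cos φ = cos(-38.00°) = 0.7880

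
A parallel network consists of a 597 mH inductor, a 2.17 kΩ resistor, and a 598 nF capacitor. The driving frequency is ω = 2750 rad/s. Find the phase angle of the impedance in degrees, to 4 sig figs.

-66.01°

X_L = ωL = 1642 Ω
X_C = 1/(ωC) = 608.1 Ω
Parallel: admittances add. Y = 1/R + 1/(jωL) + jωC
Y = (0.0004608 + j0.001035) S
|Y| = 0.001133 S → |Z| = 1/|Y| = 882.4 Ω, ∠Z = −∠Y = -66.01°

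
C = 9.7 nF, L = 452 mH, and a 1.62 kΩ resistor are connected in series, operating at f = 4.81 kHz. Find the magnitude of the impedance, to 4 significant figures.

ω = 2πf = 30220 rad/s
X_L = ωL = 13660 Ω
X_C = 1/(ωC) = 3411 Ω
Net reactance X = X_L − X_C = 10250 Ω
Z = 1620 + j10250 Ω
|Z| = √(1620² + 10250²) = 10380 Ω

10380 Ω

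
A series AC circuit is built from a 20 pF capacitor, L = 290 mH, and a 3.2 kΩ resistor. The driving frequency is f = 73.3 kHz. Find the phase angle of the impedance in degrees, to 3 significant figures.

ω = 2πf = 460600 rad/s
X_L = ωL = 134000 Ω
X_C = 1/(ωC) = 109000 Ω
Net reactance X = X_L − X_C = 25000 Ω
Z = 3200 + j25000 Ω
|Z| = √(3200² + 25000²) = 25200 Ω
∠Z = arctan(25000/3200) = 82.7°

82.7°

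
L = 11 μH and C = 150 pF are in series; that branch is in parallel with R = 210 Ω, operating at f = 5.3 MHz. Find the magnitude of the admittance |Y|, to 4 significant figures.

7.676 mS

ω = 2πf = 3.33e+07 rad/s
X_L = ωL = 366.3 Ω
X_C = 1/(ωC) = 200.2 Ω
Branch 1: Z₁ = R = 210.0 Ω
Branch 2 (series LC): Z₂ = j(X_L − X_C) = j166.1 Ω
Parallel: Z = Z₁Z₂/(Z₁+Z₂), |Z| = 130.3 Ω, ∠Z = 51.66°
|Y| = 1/|Z| = 7.676 mS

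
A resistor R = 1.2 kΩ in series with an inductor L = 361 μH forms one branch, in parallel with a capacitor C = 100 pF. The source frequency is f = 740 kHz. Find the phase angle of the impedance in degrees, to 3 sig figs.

-14.1°

ω = 2πf = 4.65e+06 rad/s
X_L = ωL = 1680 Ω
X_C = 1/(ωC) = 2150 Ω
Branch 1 (R+jX_L): Z₁ = 1200 + j1680 Ω, |Z₁| = 2060 Ω
Branch 2 (−jX_C): Z₂ = −j2150 Ω
Parallel: Z = Z₁Z₂/(Z₁+Z₂), |Z| = 3440 Ω, ∠Z = -14.1°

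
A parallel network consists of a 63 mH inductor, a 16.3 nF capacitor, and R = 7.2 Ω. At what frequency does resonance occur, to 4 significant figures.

ω₀ = 1/√(LC) = 1/√(0.063 × 1.63e-08) = 31210 rad/s
f₀ = ω₀/(2π) = 4.967 kHz

4.967 kHz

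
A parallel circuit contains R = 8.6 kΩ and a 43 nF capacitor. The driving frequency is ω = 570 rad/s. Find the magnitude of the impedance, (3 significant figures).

8420 Ω

X_C = 1/(ωC) = 40800 Ω
Parallel: admittances add. Y = 1/R + jωC
Y = (0.000116 + j2.45e-05) S
|Y| = 0.000119 S → |Z| = 1/|Y| = 8420 Ω, ∠Z = −∠Y = -11.9°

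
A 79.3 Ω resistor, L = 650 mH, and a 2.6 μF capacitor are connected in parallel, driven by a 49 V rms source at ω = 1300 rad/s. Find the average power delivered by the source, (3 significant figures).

30.3 W

X_L = ωL = 845 Ω
X_C = 1/(ωC) = 296 Ω
Parallel: admittances add. Y = 1/R + 1/(jωL) + jωC
Y = (0.0126 + j0.00220) S
|Y| = 0.0128 S → |Z| = 1/|Y| = 78.1 Ω, ∠Z = −∠Y = -9.88°
I = V/|Z| = 627 mA
P = VI cos φ = 49 × 0.627 × cos(-9.88°) = 30.3 W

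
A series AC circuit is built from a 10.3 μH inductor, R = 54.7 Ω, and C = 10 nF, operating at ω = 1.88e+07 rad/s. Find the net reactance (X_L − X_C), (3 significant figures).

188 Ω

X_L = ωL = 194 Ω
X_C = 1/(ωC) = 5.32 Ω
X = 194 − 5.32 = 188 Ω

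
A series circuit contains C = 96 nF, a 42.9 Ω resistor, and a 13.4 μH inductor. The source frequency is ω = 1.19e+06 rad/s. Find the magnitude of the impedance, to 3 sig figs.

X_L = ωL = 15.9 Ω
X_C = 1/(ωC) = 8.75 Ω
Net reactance X = X_L − X_C = 7.19 Ω
Z = 42.9 + j7.19 Ω
|Z| = √(42.9² + 7.19²) = 43.5 Ω

43.5 Ω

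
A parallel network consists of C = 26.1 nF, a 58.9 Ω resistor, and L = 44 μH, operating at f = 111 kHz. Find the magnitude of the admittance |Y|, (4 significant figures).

ω = 2πf = 697400 rad/s
X_L = ωL = 30.69 Ω
X_C = 1/(ωC) = 54.94 Ω
Parallel: admittances add. Y = 1/R + 1/(jωL) + jωC
Y = (0.01698 − j0.01438) S
|Y| = 0.02225 S → |Z| = 1/|Y| = 44.94 Ω, ∠Z = −∠Y = 40.27°

22.25 mS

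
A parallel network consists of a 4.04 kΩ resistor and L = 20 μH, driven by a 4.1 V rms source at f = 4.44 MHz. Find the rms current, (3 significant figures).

ω = 2πf = 2.79e+07 rad/s
X_L = ωL = 558 Ω
Parallel: admittances add. Y = 1/R + 1/(jωL)
Y = (0.000248 − j0.00179) S
|Y| = 0.00181 S → |Z| = 1/|Y| = 553 Ω, ∠Z = −∠Y = 82.1°
I = V/|Z| = 4.1/553 = 7.42 mA

7.42 mA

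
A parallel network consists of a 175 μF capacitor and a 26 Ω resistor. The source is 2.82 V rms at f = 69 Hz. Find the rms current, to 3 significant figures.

240 mA

ω = 2πf = 433.5 rad/s
X_C = 1/(ωC) = 13.2 Ω
Parallel: admittances add. Y = 1/R + jωC
Y = (0.0385 + j0.0759) S
|Y| = 0.0851 S → |Z| = 1/|Y| = 11.8 Ω, ∠Z = −∠Y = -63.1°
I = V/|Z| = 2.82/11.8 = 240 mA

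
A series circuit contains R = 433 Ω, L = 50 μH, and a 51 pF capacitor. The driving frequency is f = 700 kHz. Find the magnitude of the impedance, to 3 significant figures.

4260 Ω

ω = 2πf = 4.398e+06 rad/s
X_L = ωL = 220 Ω
X_C = 1/(ωC) = 4460 Ω
Net reactance X = X_L − X_C = -4240 Ω
Z = 433 − j4240 Ω
|Z| = √(433² + 4240²) = 4260 Ω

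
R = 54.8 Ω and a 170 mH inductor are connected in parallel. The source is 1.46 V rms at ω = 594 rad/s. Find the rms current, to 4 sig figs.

30.31 mA

X_L = ωL = 101.0 Ω
Parallel: admittances add. Y = 1/R + 1/(jωL)
Y = (0.01825 − j0.009903) S
|Y| = 0.02076 S → |Z| = 1/|Y| = 48.16 Ω, ∠Z = −∠Y = 28.49°
I = V/|Z| = 1.46/48.16 = 30.31 mA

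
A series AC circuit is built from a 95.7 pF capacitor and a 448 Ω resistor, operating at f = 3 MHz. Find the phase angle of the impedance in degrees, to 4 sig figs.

-51.06°

ω = 2πf = 1.885e+07 rad/s
X_C = 1/(ωC) = 554.4 Ω
Z = 448.0 − j554.4 Ω
|Z| = √(448.0² + 554.4²) = 712.7 Ω
∠Z = arctan(-554.4/448.0) = -51.06°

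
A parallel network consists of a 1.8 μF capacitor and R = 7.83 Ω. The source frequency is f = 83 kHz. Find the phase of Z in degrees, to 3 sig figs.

-82.3°

ω = 2πf = 521500 rad/s
X_C = 1/(ωC) = 1.07 Ω
Parallel: admittances add. Y = 1/R + jωC
Y = (0.128 + j0.939) S
|Y| = 0.947 S → |Z| = 1/|Y| = 1.06 Ω, ∠Z = −∠Y = -82.3°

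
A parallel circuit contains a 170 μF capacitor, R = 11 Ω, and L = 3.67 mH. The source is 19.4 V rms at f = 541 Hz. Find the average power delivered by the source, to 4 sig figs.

ω = 2πf = 3399 rad/s
X_L = ωL = 12.48 Ω
X_C = 1/(ωC) = 1.731 Ω
Parallel: admittances add. Y = 1/R + 1/(jωL) + jωC
Y = (0.09091 + j0.4977) S
|Y| = 0.5059 S → |Z| = 1/|Y| = 1.977 Ω, ∠Z = −∠Y = -79.65°
I = V/|Z| = 9.815 A
P = VI cos φ = 19.4 × 9.815 × cos(-79.65°) = 34.21 W

34.21 W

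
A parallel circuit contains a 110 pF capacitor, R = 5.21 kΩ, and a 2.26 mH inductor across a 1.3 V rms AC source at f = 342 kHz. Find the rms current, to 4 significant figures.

ω = 2πf = 2.149e+06 rad/s
X_L = ωL = 4856 Ω
X_C = 1/(ωC) = 4231 Ω
Parallel: admittances add. Y = 1/R + 1/(jωL) + jωC
Y = (0.0001919 + j3.046e-05) S
|Y| = 0.0001943 S → |Z| = 1/|Y| = 5146 Ω, ∠Z = −∠Y = -9.017°
I = V/|Z| = 1.3/5146 = 252.6 μA

252.6 μA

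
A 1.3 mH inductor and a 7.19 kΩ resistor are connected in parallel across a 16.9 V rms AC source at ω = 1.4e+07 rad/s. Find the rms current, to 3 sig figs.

X_L = ωL = 18200 Ω
Parallel: admittances add. Y = 1/R + 1/(jωL)
Y = (0.000139 − j5.49e-05) S
|Y| = 0.000150 S → |Z| = 1/|Y| = 6690 Ω, ∠Z = −∠Y = 21.6°
I = V/|Z| = 16.9/6690 = 2.53 mA

2.53 mA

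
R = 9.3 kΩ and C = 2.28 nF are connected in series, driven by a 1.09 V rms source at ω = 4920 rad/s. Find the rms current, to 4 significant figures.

X_C = 1/(ωC) = 89150 Ω
Z = 9300 − j89150 Ω
|Z| = √(9300² + 89150²) = 89630 Ω
I = V/|Z| = 1.09/89630 = 12.16 μA

12.16 μA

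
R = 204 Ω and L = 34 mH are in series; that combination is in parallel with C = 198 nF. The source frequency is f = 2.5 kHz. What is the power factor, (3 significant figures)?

ω = 2πf = 15710 rad/s
X_L = ωL = 534 Ω
X_C = 1/(ωC) = 322 Ω
Branch 1 (R+jX_L): Z₁ = 204 + j534 Ω, |Z₁| = 572 Ω
Branch 2 (−jX_C): Z₂ = −j322 Ω
Parallel: Z = Z₁Z₂/(Z₁+Z₂), |Z| = 624 Ω, ∠Z = -67.1°
cos φ = cos(-67.1°) = 0.389

0.389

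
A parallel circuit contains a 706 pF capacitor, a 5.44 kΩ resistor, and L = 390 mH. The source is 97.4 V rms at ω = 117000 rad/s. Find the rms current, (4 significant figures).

18.85 mA

X_L = ωL = 45630 Ω
X_C = 1/(ωC) = 12110 Ω
Parallel: admittances add. Y = 1/R + 1/(jωL) + jωC
Y = (0.0001838 + j6.069e-05) S
|Y| = 0.0001936 S → |Z| = 1/|Y| = 5166 Ω, ∠Z = −∠Y = -18.27°
I = V/|Z| = 97.4/5166 = 18.85 mA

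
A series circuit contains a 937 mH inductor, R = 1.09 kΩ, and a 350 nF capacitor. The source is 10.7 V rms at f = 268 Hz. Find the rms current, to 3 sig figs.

9.76 mA

ω = 2πf = 1684 rad/s
X_L = ωL = 1580 Ω
X_C = 1/(ωC) = 1700 Ω
Net reactance X = X_L − X_C = -119 Ω
Z = 1090 − j119 Ω
|Z| = √(1090² + 119²) = 1100 Ω
I = V/|Z| = 10.7/1100 = 9.76 mA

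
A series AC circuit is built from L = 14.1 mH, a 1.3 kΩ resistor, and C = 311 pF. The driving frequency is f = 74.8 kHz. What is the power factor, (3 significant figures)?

ω = 2πf = 470000 rad/s
X_L = ωL = 6630 Ω
X_C = 1/(ωC) = 6840 Ω
Net reactance X = X_L − X_C = -215 Ω
Z = 1300 − j215 Ω
|Z| = √(1300² + 215²) = 1320 Ω
∠Z = arctan(-215/1300) = -9.38°
cos φ = cos(-9.38°) = 0.987

0.987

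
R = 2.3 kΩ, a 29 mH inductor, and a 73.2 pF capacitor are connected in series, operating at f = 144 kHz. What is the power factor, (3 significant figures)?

0.202

ω = 2πf = 904800 rad/s
X_L = ωL = 26200 Ω
X_C = 1/(ωC) = 15100 Ω
Net reactance X = X_L − X_C = 11100 Ω
Z = 2300 + j11100 Ω
|Z| = √(2300² + 11100²) = 11400 Ω
∠Z = arctan(11100/2300) = 78.3°
cos φ = cos(78.3°) = 0.202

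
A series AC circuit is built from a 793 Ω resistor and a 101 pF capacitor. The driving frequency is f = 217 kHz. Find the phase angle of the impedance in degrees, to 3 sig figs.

ω = 2πf = 1.363e+06 rad/s
X_C = 1/(ωC) = 7260 Ω
Z = 793 − j7260 Ω
|Z| = √(793² + 7260²) = 7300 Ω
∠Z = arctan(-7260/793) = -83.8°

-83.8°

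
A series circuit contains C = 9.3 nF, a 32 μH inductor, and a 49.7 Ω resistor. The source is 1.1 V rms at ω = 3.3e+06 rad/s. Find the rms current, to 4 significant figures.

12.45 mA

X_L = ωL = 105.6 Ω
X_C = 1/(ωC) = 32.58 Ω
Net reactance X = X_L − X_C = 73.02 Ω
Z = 49.70 + j73.02 Ω
|Z| = √(49.70² + 73.02²) = 88.33 Ω
I = V/|Z| = 1.1/88.33 = 12.45 mA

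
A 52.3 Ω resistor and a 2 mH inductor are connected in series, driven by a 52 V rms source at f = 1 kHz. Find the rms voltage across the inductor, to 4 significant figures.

ω = 2πf = 6283 rad/s
X_L = ωL = 12.57 Ω
Z = 52.30 + j12.57 Ω
|Z| = √(52.30² + 12.57²) = 53.79 Ω
I = V/|Z| = 966.7 mA
V_L = I·|Z_L| = 0.9667 × 12.57 = 12.15 V

12.15 V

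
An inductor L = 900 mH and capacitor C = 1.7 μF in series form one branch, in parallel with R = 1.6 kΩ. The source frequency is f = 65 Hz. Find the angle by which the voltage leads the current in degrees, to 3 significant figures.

ω = 2πf = 408.4 rad/s
X_L = ωL = 368 Ω
X_C = 1/(ωC) = 1440 Ω
Branch 1: Z₁ = R = 1600 Ω
Branch 2 (series LC): Z₂ = j(X_L − X_C) = −j1070 Ω
Parallel: Z = Z₁Z₂/(Z₁+Z₂), |Z| = 891 Ω, ∠Z = -56.2°

-56.2°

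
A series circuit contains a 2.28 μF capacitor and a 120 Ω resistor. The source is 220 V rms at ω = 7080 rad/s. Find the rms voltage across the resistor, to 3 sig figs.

195 V

X_C = 1/(ωC) = 61.9 Ω
Z = 120 − j61.9 Ω
|Z| = √(120² + 61.9²) = 135 Ω
I = V/|Z| = 1.63 A
V_R = I·|Z_R| = 1.63 × 120 = 195 V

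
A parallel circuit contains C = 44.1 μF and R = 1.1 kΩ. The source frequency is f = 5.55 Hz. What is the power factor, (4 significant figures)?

ω = 2πf = 34.87 rad/s
X_C = 1/(ωC) = 650.3 Ω
Parallel: admittances add. Y = 1/R + jωC
Y = (0.0009091 + j0.001538) S
|Y| = 0.001786 S → |Z| = 1/|Y| = 559.8 Ω, ∠Z = −∠Y = -59.41°
cos φ = cos(-59.41°) = 0.5089

0.5089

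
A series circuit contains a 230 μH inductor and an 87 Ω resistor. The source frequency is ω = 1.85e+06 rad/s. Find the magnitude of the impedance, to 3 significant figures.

X_L = ωL = 426 Ω
Z = 87.0 + j426 Ω
|Z| = √(87.0² + 426²) = 434 Ω

434 Ω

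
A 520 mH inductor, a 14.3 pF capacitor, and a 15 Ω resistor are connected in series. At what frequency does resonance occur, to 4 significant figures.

ω₀ = 1/√(LC) = 1/√(0.52 × 1.43e-11) = 366700 rad/s
f₀ = ω₀/(2π) = 58.36 kHz

58.36 kHz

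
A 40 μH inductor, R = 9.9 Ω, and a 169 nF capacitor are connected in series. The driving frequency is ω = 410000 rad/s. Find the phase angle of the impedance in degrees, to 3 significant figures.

X_L = ωL = 16.4 Ω
X_C = 1/(ωC) = 14.4 Ω
Net reactance X = X_L − X_C = 1.97 Ω
Z = 9.90 + j1.97 Ω
|Z| = √(9.90² + 1.97²) = 10.1 Ω
∠Z = arctan(1.97/9.90) = 11.2°

11.2°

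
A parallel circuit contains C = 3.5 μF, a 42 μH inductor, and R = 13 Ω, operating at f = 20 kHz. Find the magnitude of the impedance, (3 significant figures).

ω = 2πf = 125700 rad/s
X_L = ωL = 5.28 Ω
X_C = 1/(ωC) = 2.27 Ω
Parallel: admittances add. Y = 1/R + 1/(jωL) + jωC
Y = (0.0769 + j0.250) S
|Y| = 0.262 S → |Z| = 1/|Y| = 3.82 Ω, ∠Z = −∠Y = -72.9°

3.82 Ω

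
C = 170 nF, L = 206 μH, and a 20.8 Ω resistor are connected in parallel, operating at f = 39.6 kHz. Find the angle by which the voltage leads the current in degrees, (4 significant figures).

ω = 2πf = 248800 rad/s
X_L = ωL = 51.26 Ω
X_C = 1/(ωC) = 23.64 Ω
Parallel: admittances add. Y = 1/R + 1/(jωL) + jωC
Y = (0.04808 + j0.02279) S
|Y| = 0.05320 S → |Z| = 1/|Y| = 18.80 Ω, ∠Z = −∠Y = -25.36°

-25.36°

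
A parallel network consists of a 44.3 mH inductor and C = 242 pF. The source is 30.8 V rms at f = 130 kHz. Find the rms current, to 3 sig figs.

5.24 mA

ω = 2πf = 816800 rad/s
X_L = ωL = 36200 Ω
X_C = 1/(ωC) = 5060 Ω
Parallel: admittances add. Y = 1/(jωL) + jωC
Y = (0 + j0.000170) S
|Y| = 0.000170 S → |Z| = 1/|Y| = 5880 Ω, ∠Z = −∠Y = -90.0°
I = V/|Z| = 30.8/5880 = 5.24 mA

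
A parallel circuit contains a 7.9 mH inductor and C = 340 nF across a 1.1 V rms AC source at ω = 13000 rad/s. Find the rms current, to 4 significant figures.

5.849 mA

X_L = ωL = 102.7 Ω
X_C = 1/(ωC) = 226.2 Ω
Parallel: admittances add. Y = 1/(jωL) + jωC
Y = (0 − j0.005317) S
|Y| = 0.005317 S → |Z| = 1/|Y| = 188.1 Ω, ∠Z = −∠Y = 90.00°
I = V/|Z| = 1.1/188.1 = 5.849 mA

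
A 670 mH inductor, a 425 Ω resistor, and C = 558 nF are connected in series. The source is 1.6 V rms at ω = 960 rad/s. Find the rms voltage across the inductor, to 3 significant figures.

X_L = ωL = 643 Ω
X_C = 1/(ωC) = 1870 Ω
Net reactance X = X_L − X_C = -1220 Ω
Z = 425 − j1220 Ω
|Z| = √(425² + 1220²) = 1300 Ω
I = V/|Z| = 1.24 mA
V_L = I·|Z_L| = 0.00124 × 643 = 0.795 V

0.795 V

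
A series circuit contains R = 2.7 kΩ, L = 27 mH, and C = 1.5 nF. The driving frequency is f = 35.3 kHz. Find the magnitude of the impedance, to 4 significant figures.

4023 Ω

ω = 2πf = 221800 rad/s
X_L = ωL = 5989 Ω
X_C = 1/(ωC) = 3006 Ω
Net reactance X = X_L − X_C = 2983 Ω
Z = 2700 + j2983 Ω
|Z| = √(2700² + 2983²) = 4023 Ω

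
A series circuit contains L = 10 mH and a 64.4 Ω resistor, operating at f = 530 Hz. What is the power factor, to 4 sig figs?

ω = 2πf = 3330 rad/s
X_L = ωL = 33.30 Ω
Z = 64.40 + j33.30 Ω
|Z| = √(64.40² + 33.30²) = 72.50 Ω
∠Z = arctan(33.30/64.40) = 27.34°
cos φ = cos(27.34°) = 0.8883

0.8883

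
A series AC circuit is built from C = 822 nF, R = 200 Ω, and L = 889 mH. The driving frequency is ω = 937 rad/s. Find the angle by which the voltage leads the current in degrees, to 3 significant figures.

X_L = ωL = 833 Ω
X_C = 1/(ωC) = 1300 Ω
Net reactance X = X_L − X_C = -465 Ω
Z = 200 − j465 Ω
|Z| = √(200² + 465²) = 507 Ω
∠Z = arctan(-465/200) = -66.7°

-66.7°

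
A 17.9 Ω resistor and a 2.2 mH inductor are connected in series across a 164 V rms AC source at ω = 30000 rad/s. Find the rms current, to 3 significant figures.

2.40 A

X_L = ωL = 66.0 Ω
Z = 17.9 + j66.0 Ω
|Z| = √(17.9² + 66.0²) = 68.4 Ω
I = V/|Z| = 164/68.4 = 2.40 A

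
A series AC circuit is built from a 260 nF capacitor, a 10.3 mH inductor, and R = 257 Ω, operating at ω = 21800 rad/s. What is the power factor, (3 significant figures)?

X_L = ωL = 225 Ω
X_C = 1/(ωC) = 176 Ω
Net reactance X = X_L − X_C = 48.1 Ω
Z = 257 + j48.1 Ω
|Z| = √(257² + 48.1²) = 261 Ω
∠Z = arctan(48.1/257) = 10.6°
cos φ = cos(10.6°) = 0.983

0.983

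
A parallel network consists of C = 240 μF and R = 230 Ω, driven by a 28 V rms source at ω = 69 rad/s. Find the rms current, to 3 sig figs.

X_C = 1/(ωC) = 60.4 Ω
Parallel: admittances add. Y = 1/R + jωC
Y = (0.00435 + j0.0166) S
|Y| = 0.0171 S → |Z| = 1/|Y| = 58.4 Ω, ∠Z = −∠Y = -75.3°
I = V/|Z| = 28/58.4 = 479 mA

479 mA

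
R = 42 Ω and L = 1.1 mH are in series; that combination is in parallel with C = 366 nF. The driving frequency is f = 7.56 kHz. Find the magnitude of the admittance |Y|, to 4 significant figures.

10.98 mS

ω = 2πf = 47500 rad/s
X_L = ωL = 52.25 Ω
X_C = 1/(ωC) = 57.52 Ω
Branch 1 (R+jX_L): Z₁ = 42.00 + j52.25 Ω, |Z₁| = 67.04 Ω
Branch 2 (−jX_C): Z₂ = −j57.52 Ω
Parallel: Z = Z₁Z₂/(Z₁+Z₂), |Z| = 91.10 Ω, ∠Z = -31.64°
|Y| = 1/|Z| = 10.98 mS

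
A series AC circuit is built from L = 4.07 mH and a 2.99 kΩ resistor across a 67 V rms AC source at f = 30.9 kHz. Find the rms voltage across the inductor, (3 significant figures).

17.1 V

ω = 2πf = 194200 rad/s
X_L = ωL = 790 Ω
Z = 2990 + j790 Ω
|Z| = √(2990² + 790²) = 3090 Ω
I = V/|Z| = 21.7 mA
V_L = I·|Z_L| = 0.0217 × 790 = 17.1 V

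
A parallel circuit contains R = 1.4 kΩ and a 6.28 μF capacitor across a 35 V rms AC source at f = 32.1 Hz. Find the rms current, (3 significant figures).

ω = 2πf = 201.7 rad/s
X_C = 1/(ωC) = 790 Ω
Parallel: admittances add. Y = 1/R + jωC
Y = (0.000714 + j0.00127) S
|Y| = 0.00145 S → |Z| = 1/|Y| = 688 Ω, ∠Z = −∠Y = -60.6°
I = V/|Z| = 35/688 = 50.9 mA

50.9 mA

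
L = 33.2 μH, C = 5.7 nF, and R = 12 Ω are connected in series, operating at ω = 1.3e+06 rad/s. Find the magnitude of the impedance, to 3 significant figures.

92.6 Ω

X_L = ωL = 43.2 Ω
X_C = 1/(ωC) = 135 Ω
Net reactance X = X_L − X_C = -91.8 Ω
Z = 12.0 − j91.8 Ω
|Z| = √(12.0² + 91.8²) = 92.6 Ω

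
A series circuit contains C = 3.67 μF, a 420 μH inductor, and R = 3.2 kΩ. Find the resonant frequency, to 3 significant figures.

ω₀ = 1/√(LC) = 1/√(0.00042 × 3.67e-06) = 25470 rad/s
f₀ = ω₀/(2π) = 4.05 kHz

4.05 kHz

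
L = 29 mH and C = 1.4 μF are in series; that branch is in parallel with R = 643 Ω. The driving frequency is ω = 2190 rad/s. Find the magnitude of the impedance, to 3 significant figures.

X_L = ωL = 63.5 Ω
X_C = 1/(ωC) = 326 Ω
Branch 1: Z₁ = R = 643 Ω
Branch 2 (series LC): Z₂ = j(X_L − X_C) = −j263 Ω
Parallel: Z = Z₁Z₂/(Z₁+Z₂), |Z| = 243 Ω, ∠Z = -67.8°

243 Ω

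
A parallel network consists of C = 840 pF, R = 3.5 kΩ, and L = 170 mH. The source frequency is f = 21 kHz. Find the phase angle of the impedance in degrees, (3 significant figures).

ω = 2πf = 131900 rad/s
X_L = ωL = 22400 Ω
X_C = 1/(ωC) = 9020 Ω
Parallel: admittances add. Y = 1/R + 1/(jωL) + jωC
Y = (0.000286 + j6.63e-05) S
|Y| = 0.000293 S → |Z| = 1/|Y| = 3410 Ω, ∠Z = −∠Y = -13.1°

-13.1°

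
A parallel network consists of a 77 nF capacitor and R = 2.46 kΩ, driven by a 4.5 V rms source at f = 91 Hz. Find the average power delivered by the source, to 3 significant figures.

8.23 mW

ω = 2πf = 571.8 rad/s
X_C = 1/(ωC) = 22700 Ω
Parallel: admittances add. Y = 1/R + jωC
Y = (0.000407 + j4.4e-05) S
|Y| = 0.000409 S → |Z| = 1/|Y| = 2450 Ω, ∠Z = −∠Y = -6.18°
I = V/|Z| = 1.84 mA
P = VI cos φ = 4.5 × 0.00184 × cos(-6.18°) = 8.23 mW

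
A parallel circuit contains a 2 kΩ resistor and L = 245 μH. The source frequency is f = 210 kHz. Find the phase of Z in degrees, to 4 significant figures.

ω = 2πf = 1.319e+06 rad/s
X_L = ωL = 323.3 Ω
Parallel: admittances add. Y = 1/R + 1/(jωL)
Y = (0.0005000 − j0.003093) S
|Y| = 0.003134 S → |Z| = 1/|Y| = 319.1 Ω, ∠Z = −∠Y = 80.82°

80.82°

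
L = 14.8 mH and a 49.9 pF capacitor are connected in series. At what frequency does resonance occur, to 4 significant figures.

185.2 kHz

ω₀ = 1/√(LC) = 1/√(0.0148 × 4.99e-11) = 1.164e+06 rad/s
f₀ = ω₀/(2π) = 185.2 kHz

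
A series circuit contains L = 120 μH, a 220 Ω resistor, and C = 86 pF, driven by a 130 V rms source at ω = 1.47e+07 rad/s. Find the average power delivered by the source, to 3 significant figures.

X_L = ωL = 1760 Ω
X_C = 1/(ωC) = 791 Ω
Net reactance X = X_L − X_C = 973 Ω
Z = 220 + j973 Ω
|Z| = √(220² + 973²) = 998 Ω
∠Z = arctan(973/220) = 77.3°
I = V/|Z| = 130 mA
P = VI cos φ = 130 × 0.130 × cos(77.3°) = 3.74 W

3.74 W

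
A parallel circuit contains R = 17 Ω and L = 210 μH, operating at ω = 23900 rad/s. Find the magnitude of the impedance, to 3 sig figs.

4.81 Ω

X_L = ωL = 5.02 Ω
Parallel: admittances add. Y = 1/R + 1/(jωL)
Y = (0.0588 − j0.199) S
|Y| = 0.208 S → |Z| = 1/|Y| = 4.81 Ω, ∠Z = −∠Y = 73.6°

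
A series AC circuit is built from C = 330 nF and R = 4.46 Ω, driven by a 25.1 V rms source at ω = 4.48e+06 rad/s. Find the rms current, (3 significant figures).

X_C = 1/(ωC) = 0.676 Ω
Z = 4.46 − j0.676 Ω
|Z| = √(4.46² + 0.676²) = 4.51 Ω
I = V/|Z| = 25.1/4.51 = 5.56 A

5.56 A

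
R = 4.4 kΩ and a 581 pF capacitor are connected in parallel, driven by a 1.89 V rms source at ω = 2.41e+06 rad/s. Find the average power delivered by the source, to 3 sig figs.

812 μW

X_C = 1/(ωC) = 714 Ω
Parallel: admittances add. Y = 1/R + jωC
Y = (0.000227 + j0.00140) S
|Y| = 0.00142 S → |Z| = 1/|Y| = 705 Ω, ∠Z = −∠Y = -80.8°
I = V/|Z| = 2.68 mA
P = VI cos φ = 1.89 × 0.00268 × cos(-80.8°) = 812 μW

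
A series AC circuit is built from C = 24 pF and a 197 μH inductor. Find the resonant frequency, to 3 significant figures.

ω₀ = 1/√(LC) = 1/√(0.000197 × 2.4e-11) = 1.454e+07 rad/s
f₀ = ω₀/(2π) = 2.31 MHz

2.31 MHz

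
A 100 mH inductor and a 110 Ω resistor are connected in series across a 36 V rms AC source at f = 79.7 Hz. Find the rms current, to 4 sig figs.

297.9 mA

ω = 2πf = 500.8 rad/s
X_L = ωL = 50.08 Ω
Z = 110.0 + j50.08 Ω
|Z| = √(110.0² + 50.08²) = 120.9 Ω
I = V/|Z| = 36/120.9 = 297.9 mA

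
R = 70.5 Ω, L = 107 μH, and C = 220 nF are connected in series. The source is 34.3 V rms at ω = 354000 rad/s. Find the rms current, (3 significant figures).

458 mA

X_L = ωL = 37.9 Ω
X_C = 1/(ωC) = 12.8 Ω
Net reactance X = X_L − X_C = 25.0 Ω
Z = 70.5 + j25.0 Ω
|Z| = √(70.5² + 25.0²) = 74.8 Ω
I = V/|Z| = 34.3/74.8 = 458 mA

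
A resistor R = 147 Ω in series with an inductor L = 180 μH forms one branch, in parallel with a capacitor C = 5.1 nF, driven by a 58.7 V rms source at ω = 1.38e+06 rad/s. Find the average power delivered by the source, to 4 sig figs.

6.080 W

X_L = ωL = 248.4 Ω
X_C = 1/(ωC) = 142.1 Ω
Branch 1 (R+jX_L): Z₁ = 147.0 + j248.4 Ω, |Z₁| = 288.6 Ω
Branch 2 (−jX_C): Z₂ = −j142.1 Ω
Parallel: Z = Z₁Z₂/(Z₁+Z₂), |Z| = 226.1 Ω, ∠Z = -66.49°
I = V/|Z| = 259.7 mA
P = VI cos φ = 58.7 × 0.2597 × cos(-66.49°) = 6.080 W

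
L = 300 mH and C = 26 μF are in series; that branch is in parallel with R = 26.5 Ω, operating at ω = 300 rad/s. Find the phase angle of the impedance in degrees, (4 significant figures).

X_L = ωL = 90.00 Ω
X_C = 1/(ωC) = 128.2 Ω
Branch 1: Z₁ = R = 26.50 Ω
Branch 2 (series LC): Z₂ = j(X_L − X_C) = −j38.21 Ω
Parallel: Z = Z₁Z₂/(Z₁+Z₂), |Z| = 21.77 Ω, ∠Z = -34.75°

-34.75°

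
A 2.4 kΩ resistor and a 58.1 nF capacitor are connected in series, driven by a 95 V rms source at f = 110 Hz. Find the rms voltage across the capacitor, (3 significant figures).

ω = 2πf = 691.2 rad/s
X_C = 1/(ωC) = 24900 Ω
Z = 2400 − j24900 Ω
|Z| = √(2400² + 24900²) = 25000 Ω
I = V/|Z| = 3.80 mA
V_C = I·|Z_C| = 0.00380 × 24900 = 94.6 V

94.6 V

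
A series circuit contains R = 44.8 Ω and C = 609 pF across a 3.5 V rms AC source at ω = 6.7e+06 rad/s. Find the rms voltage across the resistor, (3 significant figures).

0.629 V

X_C = 1/(ωC) = 245 Ω
Z = 44.8 − j245 Ω
|Z| = √(44.8² + 245²) = 249 Ω
I = V/|Z| = 14.0 mA
V_R = I·|Z_R| = 0.0140 × 44.8 = 0.629 V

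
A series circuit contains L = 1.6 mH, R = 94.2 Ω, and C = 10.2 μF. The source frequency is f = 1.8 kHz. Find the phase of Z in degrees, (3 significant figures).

ω = 2πf = 11310 rad/s
X_L = ωL = 18.1 Ω
X_C = 1/(ωC) = 8.67 Ω
Net reactance X = X_L − X_C = 9.43 Ω
Z = 94.2 + j9.43 Ω
|Z| = √(94.2² + 9.43²) = 94.7 Ω
∠Z = arctan(9.43/94.2) = 5.71°

5.71°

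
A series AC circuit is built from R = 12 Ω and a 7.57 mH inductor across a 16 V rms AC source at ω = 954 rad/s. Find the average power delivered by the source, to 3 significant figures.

X_L = ωL = 7.22 Ω
Z = 12.0 + j7.22 Ω
|Z| = √(12.0² + 7.22²) = 14.0 Ω
∠Z = arctan(7.22/12.0) = 31.0°
I = V/|Z| = 1.14 A
P = VI cos φ = 16 × 1.14 × cos(31.0°) = 15.7 W

15.7 W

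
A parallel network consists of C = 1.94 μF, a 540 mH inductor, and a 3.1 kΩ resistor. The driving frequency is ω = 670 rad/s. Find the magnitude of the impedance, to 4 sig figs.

667.0 Ω

X_L = ωL = 361.8 Ω
X_C = 1/(ωC) = 769.3 Ω
Parallel: admittances add. Y = 1/R + 1/(jωL) + jωC
Y = (0.0003226 − j0.001464) S
|Y| = 0.001499 S → |Z| = 1/|Y| = 667.0 Ω, ∠Z = −∠Y = 77.58°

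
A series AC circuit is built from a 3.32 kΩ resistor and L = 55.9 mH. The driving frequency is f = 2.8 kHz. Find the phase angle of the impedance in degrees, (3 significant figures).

ω = 2πf = 17590 rad/s
X_L = ωL = 983 Ω
Z = 3320 + j983 Ω
|Z| = √(3320² + 983²) = 3460 Ω
∠Z = arctan(983/3320) = 16.5°

16.5°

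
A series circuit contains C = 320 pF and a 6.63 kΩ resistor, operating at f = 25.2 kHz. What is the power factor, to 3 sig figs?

0.318

ω = 2πf = 158300 rad/s
X_C = 1/(ωC) = 19700 Ω
Z = 6630 − j19700 Ω
|Z| = √(6630² + 19700²) = 20800 Ω
∠Z = arctan(-19700/6630) = -71.4°
cos φ = cos(-71.4°) = 0.318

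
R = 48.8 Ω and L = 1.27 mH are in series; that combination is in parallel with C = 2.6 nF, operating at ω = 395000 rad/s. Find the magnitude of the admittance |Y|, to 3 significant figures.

X_L = ωL = 502 Ω
X_C = 1/(ωC) = 974 Ω
Branch 1 (R+jX_L): Z₁ = 48.8 + j502 Ω, |Z₁| = 504 Ω
Branch 2 (−jX_C): Z₂ = −j974 Ω
Parallel: Z = Z₁Z₂/(Z₁+Z₂), |Z| = 1030 Ω, ∠Z = 78.5°
|Y| = 1/|Z| = 967 μS

967 μS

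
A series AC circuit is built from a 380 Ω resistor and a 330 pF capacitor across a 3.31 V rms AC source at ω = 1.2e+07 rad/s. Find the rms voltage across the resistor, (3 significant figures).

2.76 V

X_C = 1/(ωC) = 253 Ω
Z = 380 − j253 Ω
|Z| = √(380² + 253²) = 456 Ω
I = V/|Z| = 7.25 mA
V_R = I·|Z_R| = 0.00725 × 380 = 2.76 V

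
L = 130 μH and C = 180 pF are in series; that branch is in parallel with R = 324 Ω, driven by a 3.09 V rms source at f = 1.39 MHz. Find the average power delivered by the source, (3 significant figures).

ω = 2πf = 8.734e+06 rad/s
X_L = ωL = 1140 Ω
X_C = 1/(ωC) = 636 Ω
Branch 1: Z₁ = R = 324 Ω
Branch 2 (series LC): Z₂ = j(X_L − X_C) = j499 Ω
Parallel: Z = Z₁Z₂/(Z₁+Z₂), |Z| = 272 Ω, ∠Z = 33.0°
I = V/|Z| = 11.4 mA
P = VI cos φ = 3.09 × 0.0114 × cos(33.0°) = 29.5 mW

29.5 mW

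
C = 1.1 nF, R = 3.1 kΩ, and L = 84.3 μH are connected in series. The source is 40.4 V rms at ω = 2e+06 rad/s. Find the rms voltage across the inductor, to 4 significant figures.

X_L = ωL = 168.6 Ω
X_C = 1/(ωC) = 454.5 Ω
Net reactance X = X_L − X_C = -285.9 Ω
Z = 3100 − j285.9 Ω
|Z| = √(3100² + 285.9²) = 3113 Ω
I = V/|Z| = 12.98 mA
V_L = I·|Z_L| = 0.01298 × 168.6 = 2.188 V

2.188 V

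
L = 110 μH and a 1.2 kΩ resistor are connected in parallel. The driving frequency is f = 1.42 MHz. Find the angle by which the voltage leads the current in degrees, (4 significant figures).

50.72°

ω = 2πf = 8.922e+06 rad/s
X_L = ωL = 981.4 Ω
Parallel: admittances add. Y = 1/R + 1/(jωL)
Y = (0.0008333 − j0.001019) S
|Y| = 0.001316 S → |Z| = 1/|Y| = 759.7 Ω, ∠Z = −∠Y = 50.72°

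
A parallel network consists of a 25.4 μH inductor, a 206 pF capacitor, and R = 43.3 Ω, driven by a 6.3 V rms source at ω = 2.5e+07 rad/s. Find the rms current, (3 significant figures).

147 mA

X_L = ωL = 635 Ω
X_C = 1/(ωC) = 194 Ω
Parallel: admittances add. Y = 1/R + 1/(jωL) + jωC
Y = (0.0231 + j0.00358) S
|Y| = 0.0234 S → |Z| = 1/|Y| = 42.8 Ω, ∠Z = −∠Y = -8.80°
I = V/|Z| = 6.3/42.8 = 147 mA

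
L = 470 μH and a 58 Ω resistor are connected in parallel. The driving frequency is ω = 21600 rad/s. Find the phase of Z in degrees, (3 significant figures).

80.1°

X_L = ωL = 10.2 Ω
Parallel: admittances add. Y = 1/R + 1/(jωL)
Y = (0.0172 − j0.0985) S
|Y| = 0.100 S → |Z| = 1/|Y| = 10.0 Ω, ∠Z = −∠Y = 80.1°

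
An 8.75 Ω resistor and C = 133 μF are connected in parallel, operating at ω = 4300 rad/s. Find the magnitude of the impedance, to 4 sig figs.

1.715 Ω

X_C = 1/(ωC) = 1.749 Ω
Parallel: admittances add. Y = 1/R + jωC
Y = (0.1143 + j0.5719) S
|Y| = 0.5832 S → |Z| = 1/|Y| = 1.715 Ω, ∠Z = −∠Y = -78.70°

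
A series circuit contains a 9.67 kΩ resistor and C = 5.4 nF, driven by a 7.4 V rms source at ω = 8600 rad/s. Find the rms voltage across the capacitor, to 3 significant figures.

6.75 V

X_C = 1/(ωC) = 21500 Ω
Z = 9670 − j21500 Ω
|Z| = √(9670² + 21500²) = 23600 Ω
I = V/|Z| = 313 μA
V_C = I·|Z_C| = 0.000313 × 21500 = 6.75 V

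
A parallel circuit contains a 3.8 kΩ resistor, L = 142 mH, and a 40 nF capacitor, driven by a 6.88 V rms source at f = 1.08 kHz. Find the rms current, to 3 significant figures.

ω = 2πf = 6786 rad/s
X_L = ωL = 964 Ω
X_C = 1/(ωC) = 3680 Ω
Parallel: admittances add. Y = 1/R + 1/(jωL) + jωC
Y = (0.000263 − j0.000766) S
|Y| = 0.000810 S → |Z| = 1/|Y| = 1230 Ω, ∠Z = −∠Y = 71.0°
I = V/|Z| = 6.88/1230 = 5.57 mA

5.57 mA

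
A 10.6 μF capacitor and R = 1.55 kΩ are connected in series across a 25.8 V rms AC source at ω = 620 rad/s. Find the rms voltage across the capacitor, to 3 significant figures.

2.52 V

X_C = 1/(ωC) = 152 Ω
Z = 1550 − j152 Ω
|Z| = √(1550² + 152²) = 1560 Ω
I = V/|Z| = 16.6 mA
V_C = I·|Z_C| = 0.0166 × 152 = 2.52 V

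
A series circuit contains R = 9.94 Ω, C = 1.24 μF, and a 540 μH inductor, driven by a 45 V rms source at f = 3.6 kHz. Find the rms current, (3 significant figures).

ω = 2πf = 22620 rad/s
X_L = ωL = 12.2 Ω
X_C = 1/(ωC) = 35.7 Ω
Net reactance X = X_L − X_C = -23.4 Ω
Z = 9.94 − j23.4 Ω
|Z| = √(9.94² + 23.4²) = 25.5 Ω
I = V/|Z| = 45/25.5 = 1.77 A

1.77 A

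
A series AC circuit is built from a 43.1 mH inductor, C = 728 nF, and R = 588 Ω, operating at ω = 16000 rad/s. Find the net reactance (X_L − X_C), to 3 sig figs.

X_L = ωL = 690 Ω
X_C = 1/(ωC) = 85.9 Ω
X = 690 − 85.9 = 604 Ω

604 Ω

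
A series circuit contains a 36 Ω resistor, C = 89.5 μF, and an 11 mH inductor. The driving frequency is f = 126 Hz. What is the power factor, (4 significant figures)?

ω = 2πf = 791.7 rad/s
X_L = ωL = 8.708 Ω
X_C = 1/(ωC) = 14.11 Ω
Net reactance X = X_L − X_C = -5.405 Ω
Z = 36.00 − j5.405 Ω
|Z| = √(36.00² + 5.405²) = 36.40 Ω
∠Z = arctan(-5.405/36.00) = -8.538°
cos φ = cos(-8.538°) = 0.9889

0.9889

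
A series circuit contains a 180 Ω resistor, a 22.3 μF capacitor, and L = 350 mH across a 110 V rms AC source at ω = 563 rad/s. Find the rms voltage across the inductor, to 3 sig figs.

X_L = ωL = 197 Ω
X_C = 1/(ωC) = 79.7 Ω
Net reactance X = X_L − X_C = 117 Ω
Z = 180 + j117 Ω
|Z| = √(180² + 117²) = 215 Ω
I = V/|Z| = 512 mA
V_L = I·|Z_L| = 0.512 × 197 = 101 V

101 V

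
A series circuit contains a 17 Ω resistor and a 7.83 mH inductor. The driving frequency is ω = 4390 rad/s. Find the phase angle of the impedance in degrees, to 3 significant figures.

X_L = ωL = 34.4 Ω
Z = 17.0 + j34.4 Ω
|Z| = √(17.0² + 34.4²) = 38.3 Ω
∠Z = arctan(34.4/17.0) = 63.7°

63.7°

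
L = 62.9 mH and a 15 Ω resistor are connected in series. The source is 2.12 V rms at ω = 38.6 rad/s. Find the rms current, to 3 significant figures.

140 mA

X_L = ωL = 2.43 Ω
Z = 15.0 + j2.43 Ω
|Z| = √(15.0² + 2.43²) = 15.2 Ω
I = V/|Z| = 2.12/15.2 = 140 mA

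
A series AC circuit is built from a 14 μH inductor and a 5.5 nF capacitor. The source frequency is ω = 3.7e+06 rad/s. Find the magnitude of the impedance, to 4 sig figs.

2.660 Ω

X_L = ωL = 51.80 Ω
X_C = 1/(ωC) = 49.14 Ω
Net reactance X = X_L − X_C = 2.660 Ω
Z = j2.660 Ω
|Z| = √(0² + 2.660²) = 2.660 Ω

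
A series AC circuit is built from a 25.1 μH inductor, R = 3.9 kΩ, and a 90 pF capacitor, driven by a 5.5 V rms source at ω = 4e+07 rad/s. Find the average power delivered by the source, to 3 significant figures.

X_L = ωL = 1000 Ω
X_C = 1/(ωC) = 278 Ω
Net reactance X = X_L − X_C = 726 Ω
Z = 3900 + j726 Ω
|Z| = √(3900² + 726²) = 3970 Ω
∠Z = arctan(726/3900) = 10.5°
I = V/|Z| = 1.39 mA
P = VI cos φ = 5.5 × 0.00139 × cos(10.5°) = 7.50 mW

7.50 mW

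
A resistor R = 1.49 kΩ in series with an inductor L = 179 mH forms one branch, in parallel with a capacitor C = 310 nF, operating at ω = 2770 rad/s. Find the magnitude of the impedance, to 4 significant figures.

X_L = ωL = 495.8 Ω
X_C = 1/(ωC) = 1165 Ω
Branch 1 (R+jX_L): Z₁ = 1490 + j495.8 Ω, |Z₁| = 1570 Ω
Branch 2 (−jX_C): Z₂ = −j1165 Ω
Parallel: Z = Z₁Z₂/(Z₁+Z₂), |Z| = 1120 Ω, ∠Z = -47.42°

1120 Ω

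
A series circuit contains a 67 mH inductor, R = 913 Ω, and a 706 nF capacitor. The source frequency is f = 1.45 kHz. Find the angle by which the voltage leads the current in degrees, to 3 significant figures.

26.5°

ω = 2πf = 9111 rad/s
X_L = ωL = 610 Ω
X_C = 1/(ωC) = 155 Ω
Net reactance X = X_L − X_C = 455 Ω
Z = 913 + j455 Ω
|Z| = √(913² + 455²) = 1020 Ω
∠Z = arctan(455/913) = 26.5°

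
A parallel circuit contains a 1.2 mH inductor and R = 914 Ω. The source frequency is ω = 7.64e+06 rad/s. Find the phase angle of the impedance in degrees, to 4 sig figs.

5.693°

X_L = ωL = 9168 Ω
Parallel: admittances add. Y = 1/R + 1/(jωL)
Y = (0.001094 − j0.0001091) S
|Y| = 0.001100 S → |Z| = 1/|Y| = 909.5 Ω, ∠Z = −∠Y = 5.693°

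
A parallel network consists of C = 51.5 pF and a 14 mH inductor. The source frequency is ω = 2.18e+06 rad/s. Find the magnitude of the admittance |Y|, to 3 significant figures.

79.5 μS

X_L = ωL = 30500 Ω
X_C = 1/(ωC) = 8910 Ω
Parallel: admittances add. Y = 1/(jωL) + jωC
Y = (0 + j7.95e-05) S
|Y| = 7.95e-05 S → |Z| = 1/|Y| = 12600 Ω, ∠Z = −∠Y = -90.0°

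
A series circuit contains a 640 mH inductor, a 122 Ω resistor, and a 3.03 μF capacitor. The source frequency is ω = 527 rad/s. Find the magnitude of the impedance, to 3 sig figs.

314 Ω

X_L = ωL = 337 Ω
X_C = 1/(ωC) = 626 Ω
Net reactance X = X_L − X_C = -289 Ω
Z = 122 − j289 Ω
|Z| = √(122² + 289²) = 314 Ω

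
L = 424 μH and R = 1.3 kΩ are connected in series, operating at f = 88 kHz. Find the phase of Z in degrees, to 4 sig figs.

ω = 2πf = 552900 rad/s
X_L = ωL = 234.4 Ω
Z = 1300 + j234.4 Ω
|Z| = √(1300² + 234.4²) = 1321 Ω
∠Z = arctan(234.4/1300) = 10.22°

10.22°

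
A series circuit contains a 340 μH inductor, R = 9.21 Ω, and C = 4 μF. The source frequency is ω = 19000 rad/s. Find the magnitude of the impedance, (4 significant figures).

11.39 Ω

X_L = ωL = 6.460 Ω
X_C = 1/(ωC) = 13.16 Ω
Net reactance X = X_L − X_C = -6.698 Ω
Z = 9.210 − j6.698 Ω
|Z| = √(9.210² + 6.698²) = 11.39 Ω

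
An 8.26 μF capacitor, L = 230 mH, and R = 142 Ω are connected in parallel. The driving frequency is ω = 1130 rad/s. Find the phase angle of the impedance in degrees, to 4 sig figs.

X_L = ωL = 259.9 Ω
X_C = 1/(ωC) = 107.1 Ω
Parallel: admittances add. Y = 1/R + 1/(jωL) + jωC
Y = (0.007042 + j0.005486) S
|Y| = 0.008927 S → |Z| = 1/|Y| = 112.0 Ω, ∠Z = −∠Y = -37.92°

-37.92°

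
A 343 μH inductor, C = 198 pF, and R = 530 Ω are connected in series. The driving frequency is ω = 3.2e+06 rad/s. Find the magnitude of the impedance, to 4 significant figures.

X_L = ωL = 1098 Ω
X_C = 1/(ωC) = 1578 Ω
Net reactance X = X_L − X_C = -480.7 Ω
Z = 530.0 − j480.7 Ω
|Z| = √(530.0² + 480.7²) = 715.5 Ω

715.5 Ω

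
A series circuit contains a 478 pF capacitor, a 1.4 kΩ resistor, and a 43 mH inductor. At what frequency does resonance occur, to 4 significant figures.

35.11 kHz

ω₀ = 1/√(LC) = 1/√(0.043 × 4.78e-10) = 220600 rad/s
f₀ = ω₀/(2π) = 35.11 kHz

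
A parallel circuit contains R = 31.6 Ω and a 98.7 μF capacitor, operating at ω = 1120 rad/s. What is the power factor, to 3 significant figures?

0.275

X_C = 1/(ωC) = 9.05 Ω
Parallel: admittances add. Y = 1/R + jωC
Y = (0.0316 + j0.111) S
|Y| = 0.115 S → |Z| = 1/|Y| = 8.70 Ω, ∠Z = −∠Y = -74.0°
cos φ = cos(-74.0°) = 0.275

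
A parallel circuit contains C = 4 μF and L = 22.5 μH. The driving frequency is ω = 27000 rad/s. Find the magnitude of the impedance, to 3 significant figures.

0.650 Ω

X_L = ωL = 0.608 Ω
X_C = 1/(ωC) = 9.26 Ω
Parallel: admittances add. Y = 1/(jωL) + jωC
Y = (0 − j1.54) S
|Y| = 1.54 S → |Z| = 1/|Y| = 0.650 Ω, ∠Z = −∠Y = 90.0°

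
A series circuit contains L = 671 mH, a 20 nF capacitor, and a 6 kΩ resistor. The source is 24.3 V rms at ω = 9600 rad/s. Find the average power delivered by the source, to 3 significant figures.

X_L = ωL = 6440 Ω
X_C = 1/(ωC) = 5210 Ω
Net reactance X = X_L − X_C = 1230 Ω
Z = 6000 + j1230 Ω
|Z| = √(6000² + 1230²) = 6130 Ω
∠Z = arctan(1230/6000) = 11.6°
I = V/|Z| = 3.97 mA
P = VI cos φ = 24.3 × 0.00397 × cos(11.6°) = 94.4 mW

94.4 mW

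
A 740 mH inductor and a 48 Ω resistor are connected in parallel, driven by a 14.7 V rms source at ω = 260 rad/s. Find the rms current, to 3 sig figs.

316 mA

X_L = ωL = 192 Ω
Parallel: admittances add. Y = 1/R + 1/(jωL)
Y = (0.0208 − j0.00520) S
|Y| = 0.0215 S → |Z| = 1/|Y| = 46.6 Ω, ∠Z = −∠Y = 14.0°
I = V/|Z| = 14.7/46.6 = 316 mA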